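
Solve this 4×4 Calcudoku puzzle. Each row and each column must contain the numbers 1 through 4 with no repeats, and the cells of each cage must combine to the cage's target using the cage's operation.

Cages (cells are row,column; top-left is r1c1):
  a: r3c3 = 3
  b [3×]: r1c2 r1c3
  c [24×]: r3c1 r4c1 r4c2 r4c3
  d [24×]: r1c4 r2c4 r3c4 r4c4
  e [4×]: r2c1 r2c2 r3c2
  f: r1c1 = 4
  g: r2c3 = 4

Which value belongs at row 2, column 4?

3

Cage f is a single given cell, so r1c1 = 4.
Cage g is given, leaving r2c3 = 4.
Cage a is a single given cell; hence r3c3 = 3.
The two cells of cage b must have product 3, so r1c2 = 3.
3 is placed in column 3, which forces r1c3 = 1.
1 is placed in row 1, which forces r1c4 = 2.
Cage e has product 4, which forces r2c1 = 2.
4 is placed in row 2; hence r2c2 = 1.
Row 2 already has 1, so r2c4 = 3.
2 is placed in column 1, leaving r3c1 = 1.
The 3 cells of cage e must have product 4, so r3c2 = 2.
Row 3 now contains 1, so r3c4 = 4.
The 4 cells of cage c must have product 24, which forces r4c1 = 3.
The 4 cells of cage c must have product 24, which forces r4c2 = 4.
Column 3 already has 1, so r4c3 = 2.
Column 4 now contains 4, so r4c4 = 1.
Filled in: 4 3 1 2 / 2 1 4 3 / 1 2 3 4 / 3 4 2 1.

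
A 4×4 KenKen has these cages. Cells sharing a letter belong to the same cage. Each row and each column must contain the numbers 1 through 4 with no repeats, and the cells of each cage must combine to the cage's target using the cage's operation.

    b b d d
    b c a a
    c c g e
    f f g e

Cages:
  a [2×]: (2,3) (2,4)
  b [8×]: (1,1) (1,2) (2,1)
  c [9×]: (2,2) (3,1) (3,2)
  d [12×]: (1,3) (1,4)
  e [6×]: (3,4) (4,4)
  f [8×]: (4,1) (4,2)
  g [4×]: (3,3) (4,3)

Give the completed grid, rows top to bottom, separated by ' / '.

Cage c has product 9; hence (2,2) = 3.
The 3 cells of cage c must have product 9; hence (3,1) = 3.
Cage c needs product 9; hence (3,2) = 1.
Row 3 already has 1; hence (3,3) = 4.
3 is placed in row 3, leaving (3,4) = 2.
Column 3 already has 4, so (4,3) = 1.
Column 4 now contains 2; hence (4,4) = 3.
Column 3 already has 4, leaving (1,3) = 3.
Column 4 already has 3, which forces (1,4) = 4.
1 is placed in column 3, leaving (2,3) = 2.
Column 4 now contains 2, so (2,4) = 1.
Cage b has product 8, so (1,1) = 1.
4 is placed in row 1, which forces (1,2) = 2.
Row 2 already has 1, which forces (2,1) = 4.
Column 1 already has 4, so (4,1) = 2.
Column 2 now contains 2, leaving (4,2) = 4.

1 2 3 4 / 4 3 2 1 / 3 1 4 2 / 2 4 1 3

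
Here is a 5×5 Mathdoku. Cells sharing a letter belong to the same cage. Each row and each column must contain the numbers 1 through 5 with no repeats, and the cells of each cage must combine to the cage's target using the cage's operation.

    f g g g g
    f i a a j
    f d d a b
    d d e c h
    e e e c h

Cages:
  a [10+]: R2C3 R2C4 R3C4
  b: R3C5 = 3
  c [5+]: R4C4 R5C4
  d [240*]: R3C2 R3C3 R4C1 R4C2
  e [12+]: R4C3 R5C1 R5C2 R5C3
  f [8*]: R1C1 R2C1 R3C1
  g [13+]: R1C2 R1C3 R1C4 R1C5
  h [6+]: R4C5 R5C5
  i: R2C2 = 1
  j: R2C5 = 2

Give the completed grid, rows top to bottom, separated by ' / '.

Cage i is given, which forces R2C2 = 1.
Cage j is given, so R2C5 = 2.
Cage b is given, so R3C5 = 3.
2 is placed in row 2, which forces R2C1 = 4.
Column 1 already has 4, leaving R4C1 = 3.
3 is placed in row 4, which forces R4C2 = 4.
Column 2 already has 4, so R3C2 = 5.
Cage d needs product 240; hence R3C3 = 4.
Cage a has sum 10; hence R3C4 = 2.
Column 4 already has 2, leaving R4C4 = 1.
1 is placed in row 4, so R4C5 = 5.
Column 5 now contains 5; hence R5C5 = 1.
Cage f needs product 8; hence R1C1 = 2.
5 is placed in column 2; hence R1C2 = 3.
Cage g has sum 13; hence R1C3 = 1.
Cage g needs sum 13, leaving R1C4 = 5.
1 is placed in column 5; hence R1C5 = 4.
5 is placed in column 4, leaving R2C4 = 3.
2 is placed in row 3, so R3C1 = 1.
5 is placed in row 4; hence R4C3 = 2.
Column 1 already has 2, leaving R5C1 = 5.
Column 2 now contains 3, which forces R5C2 = 2.
Row 5 now contains 5, leaving R5C3 = 3.
Cage c needs two cells with sum 5, which forces R5C4 = 4.
Row 2 already has 3; hence R2C3 = 5.

2 3 1 5 4 / 4 1 5 3 2 / 1 5 4 2 3 / 3 4 2 1 5 / 5 2 3 4 1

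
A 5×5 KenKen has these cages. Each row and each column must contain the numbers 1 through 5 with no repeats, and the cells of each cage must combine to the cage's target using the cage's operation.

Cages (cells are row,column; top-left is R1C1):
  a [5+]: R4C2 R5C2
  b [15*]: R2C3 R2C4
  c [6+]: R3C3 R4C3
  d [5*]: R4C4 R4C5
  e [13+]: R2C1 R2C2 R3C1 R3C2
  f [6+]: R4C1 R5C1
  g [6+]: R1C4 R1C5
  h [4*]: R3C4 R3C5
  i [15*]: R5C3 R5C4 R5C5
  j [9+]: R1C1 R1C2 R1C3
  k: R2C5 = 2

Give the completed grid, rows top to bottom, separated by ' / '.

5 1 3 2 4 / 1 4 5 3 2 / 3 5 2 4 1 / 2 3 4 1 5 / 4 2 1 5 3

Cage k is a single given cell; hence R2C5 = 2.
The only place for 3 in row 4 is R4C2.
Cage a's pair has sum 5, so R5C2 = 2.
The only place for 3 in row 3 is R3C1.
The 3 cells of cage j must have sum 9, which forces R1C3 = 3.
3 is placed in column 3, so R2C3 = 5.
Row 2 already has 5, which forces R2C4 = 3.
Column 3 now contains 5, so R5C3 = 1.
Row 5 already has 1, so R5C4 = 5.
5 is placed in row 5, so R5C5 = 3.
Cage e needs sum 13; hence R3C2 = 5.
Cage f needs two cells with sum 6, which forces R4C1 = 2.
Row 4 already has 2, which forces R4C3 = 4.
Column 4 now contains 5; hence R4C4 = 1.
The two cells of cage d must have product 5, which forces R4C5 = 5.
5 is placed in row 5, leaving R5C1 = 4.
Cage j has sum 9, which forces R1C1 = 5.
Cage j needs sum 9, which forces R1C2 = 1.
1 is placed in column 4, which forces R1C4 = 2.
Column 5 now contains 5; hence R1C5 = 4.
Column 1 now contains 4, so R2C1 = 1.
The 4 cells of cage e must have sum 13, which forces R2C2 = 4.
Column 3 now contains 4, which forces R3C3 = 2.
1 is placed in column 4, leaving R3C4 = 4.
Cage h needs two cells with product 4; hence R3C5 = 1.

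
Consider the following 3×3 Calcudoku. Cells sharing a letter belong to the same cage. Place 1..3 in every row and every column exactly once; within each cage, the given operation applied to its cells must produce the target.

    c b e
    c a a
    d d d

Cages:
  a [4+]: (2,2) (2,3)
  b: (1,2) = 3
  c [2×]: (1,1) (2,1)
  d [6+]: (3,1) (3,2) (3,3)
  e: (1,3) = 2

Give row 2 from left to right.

2 1 3

Cage b is given, leaving (1,2) = 3.
Cage e is given; hence (1,3) = 2.
Column 2 already has 3, so (2,2) = 1.
Row 2 now contains 1, which forces (2,3) = 3.
Column 2 now contains 1, which forces (3,2) = 2.
3 is placed in column 3; hence (3,3) = 1.
Row 1 already has 2, so (1,1) = 1.
Row 2 now contains 1, which forces (2,1) = 2.
1 is placed in row 3, leaving (3,1) = 3.
Filled in: 1 3 2 / 2 1 3 / 3 2 1.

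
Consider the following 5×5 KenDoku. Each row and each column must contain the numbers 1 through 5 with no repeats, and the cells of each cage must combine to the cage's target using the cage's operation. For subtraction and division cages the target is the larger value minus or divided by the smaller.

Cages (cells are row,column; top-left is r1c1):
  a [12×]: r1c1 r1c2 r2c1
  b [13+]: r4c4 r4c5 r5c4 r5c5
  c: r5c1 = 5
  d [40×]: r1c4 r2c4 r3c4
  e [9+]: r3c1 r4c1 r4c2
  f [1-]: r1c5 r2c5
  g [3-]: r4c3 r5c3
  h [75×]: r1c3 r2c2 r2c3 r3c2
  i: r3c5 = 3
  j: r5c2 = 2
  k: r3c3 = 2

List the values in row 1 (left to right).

3 4 5 2 1

Cage k is a single given cell; hence r3c3 = 2.
Cage i is a single given cell, leaving r3c5 = 3.
Cage c is a single given cell; hence r5c1 = 5.
Cage j is given, which forces r5c2 = 2.
In row 5, 3 can only go at r5c4, so r5c4 = 3.
The only place for 2 in column 1 is r4c1.
The 3 cells of cage e must have sum 9, so r3c1 = 4.
4 is placed in row 3; hence r3c4 = 5.
Cage e has sum 9; hence r4c2 = 3.
The 3 cells of cage a must have product 12, so r1c2 = 4.
The 4 cells of cage h must have product 75, leaving r1c3 = 5.
Row 1 now contains 4, leaving r1c4 = 2.
2 is placed in row 1, which forces r1c5 = 1.
Cage h has product 75; hence r2c2 = 5.
The 4 cells of cage h must have product 75; hence r2c3 = 3.
Column 4 already has 2, which forces r2c4 = 4.
4 is placed in row 2, so r2c5 = 2.
Row 3 already has 5, leaving r3c2 = 1.
4 is placed in column 4, which forces r4c4 = 1.
Cage b needs sum 13, leaving r4c5 = 5.
1 is placed in column 5, leaving r5c5 = 4.
Row 1 already has 1, so r1c1 = 3.
Row 2 now contains 3, so r2c1 = 1.
Row 4 now contains 1; hence r4c3 = 4.
Row 5 already has 4, so r5c3 = 1.
The full grid is 3 4 5 2 1 / 1 5 3 4 2 / 4 1 2 5 3 / 2 3 4 1 5 / 5 2 1 3 4.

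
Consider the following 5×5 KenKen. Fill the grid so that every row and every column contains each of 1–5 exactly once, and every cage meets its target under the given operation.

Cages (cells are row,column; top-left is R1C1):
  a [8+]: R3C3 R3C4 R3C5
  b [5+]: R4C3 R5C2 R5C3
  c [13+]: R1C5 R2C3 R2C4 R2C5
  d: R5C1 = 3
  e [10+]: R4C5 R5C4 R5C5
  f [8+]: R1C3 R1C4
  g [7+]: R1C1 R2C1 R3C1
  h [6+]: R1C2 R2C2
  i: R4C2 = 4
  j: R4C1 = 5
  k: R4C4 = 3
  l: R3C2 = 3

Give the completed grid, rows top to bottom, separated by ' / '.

L is a freebie; hence R3C2 = 3.
Cage j is given, so R4C1 = 5.
I is a freebie, so R4C2 = 4.
Cage k is a single given cell, which forces R4C4 = 3.
Cage d is given, leaving R5C1 = 3.
Row 5 already has 3, which forces R5C3 = 1.
Cage f's pair has sum 8, leaving R1C3 = 3.
Column 4 already has 3, leaving R1C4 = 5.
1 is placed in column 3, leaving R4C3 = 2.
Cage e has sum 10, which forces R4C5 = 1.
1 is placed in row 5, which forces R5C2 = 2.
5 is placed in column 4, which forces R5C4 = 4.
Row 5 now contains 4, leaving R5C5 = 5.
5 is placed in row 1; hence R1C2 = 1.
Cage h needs two cells with sum 6, so R2C2 = 5.
5 is placed in row 2; hence R2C3 = 4.
Row 2 already has 4, so R2C5 = 3.
2 is placed in column 3, so R3C3 = 5.
The 3 cells of cage a must have sum 8, so R3C4 = 1.
Column 5 already has 5, leaving R3C5 = 2.
Cage g has sum 7, which forces R1C1 = 2.
2 is placed in column 5; hence R1C5 = 4.
The 3 cells of cage g must have sum 7, so R2C1 = 1.
Column 4 already has 1; hence R2C4 = 2.
2 is placed in row 3, which forces R3C1 = 4.

2 1 3 5 4 / 1 5 4 2 3 / 4 3 5 1 2 / 5 4 2 3 1 / 3 2 1 4 5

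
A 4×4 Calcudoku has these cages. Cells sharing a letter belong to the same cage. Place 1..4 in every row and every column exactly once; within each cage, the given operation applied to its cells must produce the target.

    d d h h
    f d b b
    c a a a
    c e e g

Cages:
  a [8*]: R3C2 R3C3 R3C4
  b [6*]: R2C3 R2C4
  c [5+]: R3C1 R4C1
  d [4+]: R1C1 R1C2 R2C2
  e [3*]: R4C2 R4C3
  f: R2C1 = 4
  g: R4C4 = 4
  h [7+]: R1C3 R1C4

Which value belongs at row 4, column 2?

Cage d has sum 4, leaving R1C1 = 1.
Cage d has sum 4, which forces R1C2 = 2.
Cage f is given; hence R2C1 = 4.
The 3 cells of cage d must have sum 4, which forces R2C2 = 1.
1 is placed in column 2; hence R3C2 = 4.
1 is placed in column 2; hence R4C2 = 3.
Row 4 now contains 3; hence R4C3 = 1.
Cage g is a single given cell, so R4C4 = 4.
The two cells of cage h must have sum 7, which forces R1C3 = 4.
Column 4 now contains 4, which forces R1C4 = 3.
Column 4 now contains 3; hence R2C4 = 2.
The two cells of cage c must have sum 5, so R3C1 = 3.
1 is placed in column 3, so R3C3 = 2.
Cage a needs product 8, leaving R3C4 = 1.
Row 4 now contains 3, so R4C1 = 2.
Row 2 now contains 2, which forces R2C3 = 3.
The full grid is 1 2 4 3 / 4 1 3 2 / 3 4 2 1 / 2 3 1 4.

3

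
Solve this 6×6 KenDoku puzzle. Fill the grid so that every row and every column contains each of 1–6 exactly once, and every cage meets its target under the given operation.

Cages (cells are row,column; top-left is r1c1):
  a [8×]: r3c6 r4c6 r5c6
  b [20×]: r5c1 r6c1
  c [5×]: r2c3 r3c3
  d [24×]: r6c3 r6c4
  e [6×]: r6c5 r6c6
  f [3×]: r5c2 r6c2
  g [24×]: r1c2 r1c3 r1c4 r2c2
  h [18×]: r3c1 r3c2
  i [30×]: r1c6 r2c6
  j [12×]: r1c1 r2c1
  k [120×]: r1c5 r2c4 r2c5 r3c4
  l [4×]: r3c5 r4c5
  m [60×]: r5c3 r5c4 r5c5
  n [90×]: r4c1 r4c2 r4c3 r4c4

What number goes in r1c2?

In row 4, 2 can only go at r4c6, so r4c6 = 2.
The only place for 2 in row 3 is r3c4.
The only place for 5 in row 3 is r3c3.
Column 3 now contains 5, leaving r2c3 = 1.
In row 4, 4 can only go at r4c5, so r4c5 = 4.
Column 5 already has 4, leaving r3c5 = 1.
1 is placed in row 3; hence r3c6 = 4.
Column 6 now contains 4, so r5c6 = 1.
1 is placed in row 5, so r5c2 = 3.
Cage f needs two cells with product 3, leaving r6c2 = 1.
Cage e needs two cells with product 6, which forces r6c5 = 2.
The two cells of cage e must have product 6, so r6c6 = 3.
Cage g needs product 24, leaving r1c4 = 1.
Cage k has product 120, so r2c4 = 4.
Cage h needs two cells with product 18, leaving r3c1 = 3.
3 is placed in column 2, leaving r3c2 = 6.
6 is placed in column 2, so r4c2 = 5.
The 3 cells of cage m must have product 60; hence r5c3 = 2.
4 is placed in column 4, leaving r6c4 = 6.
Cage g has product 24; hence r1c2 = 4.
2 is placed in column 3, which forces r1c3 = 3.
Row 1 now contains 3, so r1c5 = 5.
Row 1 now contains 5, leaving r1c6 = 6.
4 is placed in row 2, leaving r2c2 = 2.
Column 5 already has 5, which forces r2c5 = 3.
6 is placed in column 6, so r2c6 = 5.
The 4 cells of cage n must have product 90, which forces r4c1 = 1.
Cage n needs product 90, so r4c3 = 6.
Column 4 now contains 6; hence r4c4 = 3.
Column 4 now contains 6, which forces r5c4 = 5.
Cage m has product 60, leaving r5c5 = 6.
6 is placed in row 6, so r6c3 = 4.
6 is placed in row 1, leaving r1c1 = 2.
2 is placed in row 2, leaving r2c1 = 6.
Row 5 now contains 5; hence r5c1 = 4.
4 is placed in row 6, which forces r6c1 = 5.
Filled in: 2 4 3 1 5 6 / 6 2 1 4 3 5 / 3 6 5 2 1 4 / 1 5 6 3 4 2 / 4 3 2 5 6 1 / 5 1 4 6 2 3.

4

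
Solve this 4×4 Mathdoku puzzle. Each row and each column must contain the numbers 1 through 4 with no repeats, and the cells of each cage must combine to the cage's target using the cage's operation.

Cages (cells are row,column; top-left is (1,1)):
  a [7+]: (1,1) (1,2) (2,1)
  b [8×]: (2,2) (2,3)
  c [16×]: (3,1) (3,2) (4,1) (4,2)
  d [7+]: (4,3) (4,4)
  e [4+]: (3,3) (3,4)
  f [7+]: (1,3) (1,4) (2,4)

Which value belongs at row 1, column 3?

4

In column 2, 3 can only go at (1,2), so (1,2) = 3.
The 3 cells of cage a must have sum 7, leaving (1,1) = 1.
The 3 cells of cage a must have sum 7, leaving (2,1) = 3.
Cage f needs sum 7, which forces (2,4) = 1.
Column 4 already has 1, so (3,4) = 3.
3 is placed in column 4; hence (4,4) = 4.
Cage f needs sum 7, so (1,3) = 4.
4 is placed in column 4; hence (1,4) = 2.
Column 3 already has 4, so (2,3) = 2.
Cage c needs product 16, so (3,1) = 4.
Cage c needs product 16, which forces (3,2) = 2.
3 is placed in row 3, which forces (3,3) = 1.
Row 4 already has 4; hence (4,1) = 2.
Cage c needs product 16, which forces (4,2) = 1.
Row 4 already has 4, leaving (4,3) = 3.
2 is placed in row 2; hence (2,2) = 4.
Filled in: 1 3 4 2 / 3 4 2 1 / 4 2 1 3 / 2 1 3 4.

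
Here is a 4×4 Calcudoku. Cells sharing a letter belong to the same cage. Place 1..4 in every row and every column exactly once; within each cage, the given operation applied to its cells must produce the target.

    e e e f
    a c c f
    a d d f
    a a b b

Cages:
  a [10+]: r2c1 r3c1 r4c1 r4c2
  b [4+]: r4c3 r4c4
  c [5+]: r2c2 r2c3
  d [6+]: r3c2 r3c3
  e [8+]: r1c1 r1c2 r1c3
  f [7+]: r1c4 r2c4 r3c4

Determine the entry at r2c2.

3

Row 1 needs a 2, and only r1c4 is open for it.
Row 3 needs a 3, and only r3c1 is open for it.
In row 3, 1 can only go at r3c4, so r3c4 = 1.
1 is placed in column 4, leaving r2c4 = 4.
Cage b needs two cells with sum 4, so r4c3 = 1.
1 is placed in column 4, so r4c4 = 3.
The 4 cells of cage a must have sum 10, which forces r2c1 = 1.
1 is placed in column 1, which forces r1c1 = 4.
Cage e needs sum 8, leaving r1c2 = 1.
Cage e needs sum 8, so r1c3 = 3.
Column 3 now contains 3, so r2c3 = 2.
Column 3 now contains 2, so r3c3 = 4.
4 is placed in column 1, so r4c1 = 2.
2 is placed in row 4, so r4c2 = 4.
Row 2 already has 2; hence r2c2 = 3.
4 is placed in row 3, so r3c2 = 2.
Filled in: 4 1 3 2 / 1 3 2 4 / 3 2 4 1 / 2 4 1 3.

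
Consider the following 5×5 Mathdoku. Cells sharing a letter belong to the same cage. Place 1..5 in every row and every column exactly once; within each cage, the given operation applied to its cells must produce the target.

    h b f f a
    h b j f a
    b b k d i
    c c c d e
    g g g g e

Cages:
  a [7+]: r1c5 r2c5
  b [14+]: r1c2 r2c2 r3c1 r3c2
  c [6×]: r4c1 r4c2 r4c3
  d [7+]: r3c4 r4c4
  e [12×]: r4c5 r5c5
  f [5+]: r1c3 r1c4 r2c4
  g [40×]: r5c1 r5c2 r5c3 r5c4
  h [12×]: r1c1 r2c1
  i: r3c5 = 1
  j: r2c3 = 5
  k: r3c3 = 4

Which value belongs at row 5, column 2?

5

Cage j is given, so r2c3 = 5.
Cage k is a single given cell, leaving r3c3 = 4.
Cage i is given, leaving r3c5 = 1.
The only place for 5 in row 4 is r4c4.
The two cells of cage d must have sum 7; hence r3c4 = 2.
The 3 cells of cage f must have sum 5, leaving r1c3 = 1.
The 3 cells of cage f must have sum 5; hence r1c4 = 3.
2 is placed in column 4, so r2c4 = 1.
1 is placed in column 3, so r5c3 = 2.
1 is placed in column 4, leaving r5c4 = 4.
Row 5 already has 4, leaving r5c5 = 3.
3 is placed in row 1, which forces r1c1 = 4.
Row 1 already has 4, leaving r1c2 = 2.
The two cells of cage a must have sum 7; hence r1c5 = 5.
Cage h needs two cells with product 12, which forces r2c1 = 3.
Column 2 already has 2, which forces r2c2 = 4.
Cage a's pair has sum 7, so r2c5 = 2.
Column 1 already has 3, leaving r3c1 = 5.
Row 3 already has 5, so r3c2 = 3.
Column 2 already has 2, leaving r4c2 = 1.
Column 3 now contains 2, so r4c3 = 3.
3 is placed in column 5, so r4c5 = 4.
Column 1 already has 5, leaving r5c1 = 1.
Column 2 already has 1; hence r5c2 = 5.
Row 4 now contains 1; hence r4c1 = 2.
Completed grid: 4 2 1 3 5 / 3 4 5 1 2 / 5 3 4 2 1 / 2 1 3 5 4 / 1 5 2 4 3.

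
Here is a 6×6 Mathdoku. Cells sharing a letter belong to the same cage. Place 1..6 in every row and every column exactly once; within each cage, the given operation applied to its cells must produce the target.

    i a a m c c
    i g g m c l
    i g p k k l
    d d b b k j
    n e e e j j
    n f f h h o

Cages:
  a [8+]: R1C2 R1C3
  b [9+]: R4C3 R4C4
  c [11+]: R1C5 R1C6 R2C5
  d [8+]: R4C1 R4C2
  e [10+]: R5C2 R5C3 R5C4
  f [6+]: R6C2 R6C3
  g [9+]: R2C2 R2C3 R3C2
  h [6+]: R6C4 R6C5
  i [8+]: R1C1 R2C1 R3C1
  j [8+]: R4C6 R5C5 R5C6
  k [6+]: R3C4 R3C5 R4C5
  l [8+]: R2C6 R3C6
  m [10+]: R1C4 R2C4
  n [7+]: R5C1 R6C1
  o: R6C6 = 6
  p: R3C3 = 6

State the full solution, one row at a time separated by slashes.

2 5 3 6 1 4 / 1 3 2 4 6 5 / 5 4 6 1 2 3 / 6 2 4 5 3 1 / 4 6 1 3 5 2 / 3 1 5 2 4 6

Cage p is given; hence R3C3 = 6.
Cage o is a single given cell, which forces R6C6 = 6.
The only place for 3 in row 6 is R6C1.
Cage n needs two cells with sum 7, leaving R5C1 = 4.
Column 1 needs a 6, and only R4C1 is open for it.
Cage d needs two cells with sum 8; hence R4C2 = 2.
The only place for 4 in column 6 is R1C6.
4 is placed in row 1, which forces R1C4 = 6.
Cage m needs two cells with sum 10, which forces R2C4 = 4.
Column 4 already has 4, so R4C4 = 5.
5 is placed in row 4, leaving R4C3 = 4.
In row 5, 6 can only go at R5C2, so R5C2 = 6.
Row 2 needs a 6, and only R2C5 is open for it.
Cage c needs sum 11, so R1C5 = 1.
1 is placed in column 5, leaving R4C5 = 3.
Row 4 already has 3, so R4C6 = 1.
The 3 cells of cage k must have sum 6; hence R3C4 = 1.
Cage k has sum 6, which forces R3C5 = 2.
Column 4 now contains 1; hence R5C4 = 3.
Column 5 now contains 2, which forces R5C5 = 5.
Row 5 already has 5, leaving R5C6 = 2.
Column 4 now contains 1; hence R6C4 = 2.
5 is placed in column 5, which forces R6C5 = 4.
Cage i has sum 8; hence R1C1 = 2.
Cage i has sum 8, which forces R2C1 = 1.
Row 3 already has 2, so R3C1 = 5.
Row 3 now contains 5, so R3C6 = 3.
3 is placed in row 5, which forces R5C3 = 1.
1 is placed in column 3, so R6C3 = 5.
Cage a needs two cells with sum 8, so R1C2 = 5.
5 is placed in column 3, leaving R1C3 = 3.
Cage g needs sum 9, so R2C2 = 3.
Cage g needs sum 9, which forces R2C3 = 2.
Column 6 now contains 3, so R2C6 = 5.
3 is placed in row 3, leaving R3C2 = 4.
Row 6 now contains 5, so R6C2 = 1.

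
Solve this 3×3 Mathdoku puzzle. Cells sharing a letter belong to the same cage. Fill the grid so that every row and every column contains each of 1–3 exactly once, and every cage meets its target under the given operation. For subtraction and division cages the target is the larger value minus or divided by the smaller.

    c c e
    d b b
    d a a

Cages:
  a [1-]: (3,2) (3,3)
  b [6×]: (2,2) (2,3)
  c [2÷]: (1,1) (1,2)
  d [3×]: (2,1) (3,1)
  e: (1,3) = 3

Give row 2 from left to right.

1 3 2

Cage e is given; hence (1,3) = 3.
Column 3 already has 3, so (2,3) = 2.
2 is placed in column 3; hence (3,3) = 1.
The two cells of cage d must have product 3, so (2,1) = 1.
2 is placed in row 2, so (2,2) = 3.
Row 3 already has 1, leaving (3,1) = 3.
Cage a needs two cells with difference 1; hence (3,2) = 2.
Column 1 now contains 1, so (1,1) = 2.
Column 2 now contains 2, which forces (1,2) = 1.
Completed grid: 2 1 3 / 1 3 2 / 3 2 1.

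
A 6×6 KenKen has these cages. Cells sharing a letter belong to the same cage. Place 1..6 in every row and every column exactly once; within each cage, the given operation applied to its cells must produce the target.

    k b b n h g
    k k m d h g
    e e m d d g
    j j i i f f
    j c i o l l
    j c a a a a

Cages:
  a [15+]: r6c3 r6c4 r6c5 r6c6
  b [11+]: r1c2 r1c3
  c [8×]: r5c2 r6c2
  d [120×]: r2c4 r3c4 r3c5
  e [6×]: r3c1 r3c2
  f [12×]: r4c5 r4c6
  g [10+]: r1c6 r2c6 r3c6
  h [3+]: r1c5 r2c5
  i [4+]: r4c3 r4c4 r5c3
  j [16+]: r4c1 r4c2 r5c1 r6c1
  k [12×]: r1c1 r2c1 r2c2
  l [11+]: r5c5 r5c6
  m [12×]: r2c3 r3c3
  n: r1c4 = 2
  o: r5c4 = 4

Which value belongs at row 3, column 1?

6

Cage n is a single given cell, so r1c4 = 2.
2 is placed in row 1, which forces r1c5 = 1.
Column 5 already has 1, leaving r2c5 = 2.
Cage i has sum 4, leaving r4c3 = 2.
Cage i has sum 4, which forces r4c4 = 1.
The 3 cells of cage i must have sum 4; hence r5c3 = 1.
Cage o is given, which forces r5c4 = 4.
Cage d has product 120, so r3c5 = 4.
4 is placed in column 5; hence r4c5 = 3.
Row 4 already has 3, which forces r4c6 = 4.
Row 5 now contains 4; hence r5c2 = 2.
The two cells of cage c must have product 8, so r6c2 = 4.
The two cells of cage m must have product 12, leaving r2c3 = 4.
4 is placed in row 3; hence r3c3 = 3.
The 4 cells of cage j must have sum 16, which forces r5c1 = 3.
The 4 cells of cage j must have sum 16; hence r6c1 = 2.
Cage a has sum 15, which forces r6c6 = 1.
Column 1 now contains 3, leaving r1c1 = 4.
Column 1 now contains 3; hence r2c1 = 1.
Cage k has product 12, leaving r2c2 = 3.
3 is placed in row 2; hence r2c6 = 5.
Column 1 already has 1, which forces r3c1 = 6.
6 is placed in row 3, so r3c2 = 1.
6 is placed in row 3, so r3c4 = 5.
Cage g needs sum 10, which forces r3c6 = 2.
Column 1 already has 6; hence r4c1 = 5.
Row 4 now contains 5, leaving r4c2 = 6.
5 is placed in column 6, which forces r5c6 = 6.
Cage a needs sum 15, leaving r6c4 = 3.
6 is placed in column 2, leaving r1c2 = 5.
The two cells of cage b must have sum 11; hence r1c3 = 6.
5 is placed in column 6; hence r1c6 = 3.
5 is placed in row 2, leaving r2c4 = 6.
Row 5 now contains 6, so r5c5 = 5.
Column 3 now contains 6, which forces r6c3 = 5.
5 is placed in column 5, which forces r6c5 = 6.
The full grid is 4 5 6 2 1 3 / 1 3 4 6 2 5 / 6 1 3 5 4 2 / 5 6 2 1 3 4 / 3 2 1 4 5 6 / 2 4 5 3 6 1.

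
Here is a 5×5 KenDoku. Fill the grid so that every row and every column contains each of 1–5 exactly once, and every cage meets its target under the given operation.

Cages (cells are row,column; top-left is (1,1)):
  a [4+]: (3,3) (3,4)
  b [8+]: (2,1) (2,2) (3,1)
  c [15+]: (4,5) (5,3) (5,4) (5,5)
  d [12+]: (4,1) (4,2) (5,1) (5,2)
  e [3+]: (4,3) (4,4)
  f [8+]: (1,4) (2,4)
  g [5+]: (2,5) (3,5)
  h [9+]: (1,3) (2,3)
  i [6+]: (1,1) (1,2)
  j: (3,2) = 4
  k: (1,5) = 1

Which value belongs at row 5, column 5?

Cage k is given, which forces (1,5) = 1.
Cage j is a single given cell, leaving (3,2) = 4.
Cage i's pair has sum 6, which forces (1,1) = 4.
Cage i's pair has sum 6; hence (1,2) = 2.
Row 1 now contains 4, leaving (1,3) = 5.
Row 1 already has 5, which forces (1,4) = 3.
Column 3 now contains 5, so (2,3) = 4.
Column 4 now contains 3, which forces (2,4) = 5.
Column 4 now contains 3, leaving (3,4) = 1.
1 is placed in column 4, leaving (4,4) = 2.
Column 4 already has 2, which forces (5,4) = 4.
The 3 cells of cage b must have sum 8; hence (2,1) = 2.
2 is placed in row 2, which forces (2,5) = 3.
Row 3 already has 1, leaving (3,3) = 3.
Column 5 already has 3; hence (3,5) = 2.
Row 4 already has 2, which forces (4,3) = 1.
Column 5 already has 3, which forces (4,5) = 4.
Column 3 now contains 3, which forces (5,3) = 2.
Cage c has sum 15, leaving (5,5) = 5.
Row 2 already has 3; hence (2,2) = 1.
3 is placed in row 3, so (3,1) = 5.
Column 1 now contains 5; hence (4,1) = 3.
Row 4 now contains 3, leaving (4,2) = 5.
Column 1 already has 3, which forces (5,1) = 1.
Column 2 now contains 1, leaving (5,2) = 3.
Completed grid: 4 2 5 3 1 / 2 1 4 5 3 / 5 4 3 1 2 / 3 5 1 2 4 / 1 3 2 4 5.

5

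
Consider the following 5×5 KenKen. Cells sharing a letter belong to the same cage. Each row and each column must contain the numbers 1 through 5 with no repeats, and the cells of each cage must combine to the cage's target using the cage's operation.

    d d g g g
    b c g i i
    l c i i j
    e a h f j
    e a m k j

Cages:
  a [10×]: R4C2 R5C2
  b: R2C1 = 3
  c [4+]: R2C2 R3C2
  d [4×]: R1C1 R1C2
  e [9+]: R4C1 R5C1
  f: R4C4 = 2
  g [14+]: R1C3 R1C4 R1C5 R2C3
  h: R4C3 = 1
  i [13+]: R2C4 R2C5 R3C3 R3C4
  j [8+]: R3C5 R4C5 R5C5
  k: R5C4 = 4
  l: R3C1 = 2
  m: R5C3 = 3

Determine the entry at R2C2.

B is a freebie, which forces R2C1 = 3.
3 is placed in row 2; hence R2C2 = 1.
Cage l is given, leaving R3C1 = 2.
Column 2 now contains 1, so R3C2 = 3.
H is a freebie, which forces R4C3 = 1.
Cage f is given, leaving R4C4 = 2.
Cage m is given, so R5C3 = 3.
Cage k is given, so R5C4 = 4.
The two cells of cage d must have product 4; hence R1C1 = 1.
Column 2 now contains 1, so R1C2 = 4.
Column 4 now contains 4, which forces R2C4 = 5.
The 4 cells of cage i must have sum 13, leaving R2C5 = 2.
Cage i needs sum 13, which forces R3C3 = 5.
Cage i has sum 13, leaving R3C4 = 1.
Row 3 already has 1; hence R3C5 = 4.
Cage e's pair has sum 9, leaving R4C1 = 4.
2 is placed in row 4, leaving R4C2 = 5.
Row 4 now contains 5; hence R4C5 = 3.
4 is placed in row 5; hence R5C1 = 5.
The two cells of cage a must have product 10, so R5C2 = 2.
Column 5 already has 2; hence R5C5 = 1.
Column 3 now contains 5, which forces R1C3 = 2.
Column 4 now contains 5; hence R1C4 = 3.
Column 5 already has 3; hence R1C5 = 5.
Row 2 now contains 2, so R2C3 = 4.
The full grid is 1 4 2 3 5 / 3 1 4 5 2 / 2 3 5 1 4 / 4 5 1 2 3 / 5 2 3 4 1.

1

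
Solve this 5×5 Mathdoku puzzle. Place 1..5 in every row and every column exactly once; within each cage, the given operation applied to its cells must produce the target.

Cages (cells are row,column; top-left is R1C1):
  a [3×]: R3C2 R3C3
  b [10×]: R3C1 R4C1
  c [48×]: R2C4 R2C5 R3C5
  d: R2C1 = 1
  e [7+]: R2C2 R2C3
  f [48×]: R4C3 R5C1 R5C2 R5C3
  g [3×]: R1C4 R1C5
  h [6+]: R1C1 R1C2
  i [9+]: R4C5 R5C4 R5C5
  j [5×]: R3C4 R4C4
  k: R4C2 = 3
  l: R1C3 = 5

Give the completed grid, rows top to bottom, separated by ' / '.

L is a freebie; hence R1C3 = 5.
D is a freebie, so R2C1 = 1.
The 3 cells of cage c must have product 48, so R2C4 = 4.
Cage c needs product 48; hence R2C5 = 3.
Cage c has product 48; hence R3C5 = 4.
Cage k is a single given cell, leaving R4C2 = 3.
Cage g needs two cells with product 3, which forces R1C4 = 3.
3 is placed in column 5, so R1C5 = 1.
Cage e's pair has sum 7, which forces R2C2 = 5.
3 is placed in row 2, so R2C3 = 2.
Column 2 now contains 3, which forces R3C2 = 1.
The two cells of cage a must have product 3, leaving R3C3 = 3.
1 is placed in row 3, so R3C4 = 5.
2 is placed in column 3, leaving R4C3 = 4.
5 is placed in column 4, leaving R4C4 = 1.
Column 3 now contains 4, leaving R5C3 = 1.
Column 4 already has 3; hence R5C4 = 2.
1 is placed in column 5; hence R5C5 = 5.
5 is placed in row 3, which forces R3C1 = 2.
Cage b needs two cells with product 10, leaving R4C1 = 5.
Column 5 now contains 5, so R4C5 = 2.
Cage f needs product 48, which forces R5C1 = 3.
2 is placed in row 5, so R5C2 = 4.
Column 1 now contains 2, so R1C1 = 4.
Column 2 now contains 4, leaving R1C2 = 2.

4 2 5 3 1 / 1 5 2 4 3 / 2 1 3 5 4 / 5 3 4 1 2 / 3 4 1 2 5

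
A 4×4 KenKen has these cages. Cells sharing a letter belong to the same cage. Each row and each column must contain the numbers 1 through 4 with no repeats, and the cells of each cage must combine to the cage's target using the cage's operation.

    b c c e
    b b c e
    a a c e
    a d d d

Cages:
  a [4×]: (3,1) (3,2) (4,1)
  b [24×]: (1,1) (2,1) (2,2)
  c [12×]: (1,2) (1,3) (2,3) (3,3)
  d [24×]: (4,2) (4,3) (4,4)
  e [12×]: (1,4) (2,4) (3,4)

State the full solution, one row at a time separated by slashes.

3 2 1 4 / 2 4 3 1 / 4 1 2 3 / 1 3 4 2

The only place for 1 in row 4 is (4,1).
Column 1 now contains 1; hence (3,1) = 4.
The 3 cells of cage a must have product 4, which forces (3,2) = 1.
1 is placed in row 3, so (3,4) = 3.
Column 2 now contains 1, so (1,2) = 2.
Cage b needs product 24, which forces (2,2) = 4.
Row 2 now contains 4, which forces (2,4) = 1.
3 is placed in row 3, which forces (3,3) = 2.
Column 2 already has 4; hence (4,2) = 3.
3 is placed in row 4; hence (4,3) = 4.
Row 4 already has 4, which forces (4,4) = 2.
Row 1 already has 2, leaving (1,1) = 3.
Cage c needs product 12, which forces (1,3) = 1.
Column 4 now contains 1, so (1,4) = 4.
Cage b needs product 24, leaving (2,1) = 2.
1 is placed in row 2, leaving (2,3) = 3.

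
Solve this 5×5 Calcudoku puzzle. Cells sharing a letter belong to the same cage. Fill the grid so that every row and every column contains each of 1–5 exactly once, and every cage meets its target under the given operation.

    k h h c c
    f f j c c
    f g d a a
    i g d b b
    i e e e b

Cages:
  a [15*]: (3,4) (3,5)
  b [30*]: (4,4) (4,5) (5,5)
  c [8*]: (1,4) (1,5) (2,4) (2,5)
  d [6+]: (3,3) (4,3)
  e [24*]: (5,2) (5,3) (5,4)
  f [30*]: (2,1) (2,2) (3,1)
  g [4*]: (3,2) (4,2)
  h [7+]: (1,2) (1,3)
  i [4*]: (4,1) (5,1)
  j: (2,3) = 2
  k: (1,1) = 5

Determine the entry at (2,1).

3

Cage k is a single given cell, so (1,1) = 5.
Cage j is a single given cell; hence (2,3) = 2.
Row 2 already has 2, so (2,1) = 3.
Cage f needs product 30, which forces (2,2) = 5.
Cage f has product 30, leaving (3,1) = 2.
In row 3, 4 can only go at (3,2), so (3,2) = 4.
4 is placed in column 2, which forces (1,2) = 3.
Cage h's pair has sum 7, which forces (1,3) = 4.
4 is placed in column 2, so (4,2) = 1.
Row 4 already has 1, which forces (4,3) = 5.
Column 2 already has 3, leaving (5,2) = 2.
Column 3 now contains 4, leaving (5,3) = 3.
Row 5 already has 3, so (5,4) = 4.
Row 5 already has 3; hence (5,5) = 5.
Cage c has product 8, so (1,4) = 2.
The 4 cells of cage c must have product 8; hence (1,5) = 1.
Column 4 now contains 4, which forces (2,4) = 1.
Cage c needs product 8, so (2,5) = 4.
Column 3 already has 5, leaving (3,3) = 1.
Cage a needs two cells with product 15, which forces (3,4) = 5.
Column 5 now contains 5; hence (3,5) = 3.
Row 4 already has 1; hence (4,1) = 4.
Column 4 now contains 2; hence (4,4) = 3.
Column 5 already has 3, so (4,5) = 2.
Row 5 already has 4; hence (5,1) = 1.
Completed grid: 5 3 4 2 1 / 3 5 2 1 4 / 2 4 1 5 3 / 4 1 5 3 2 / 1 2 3 4 5.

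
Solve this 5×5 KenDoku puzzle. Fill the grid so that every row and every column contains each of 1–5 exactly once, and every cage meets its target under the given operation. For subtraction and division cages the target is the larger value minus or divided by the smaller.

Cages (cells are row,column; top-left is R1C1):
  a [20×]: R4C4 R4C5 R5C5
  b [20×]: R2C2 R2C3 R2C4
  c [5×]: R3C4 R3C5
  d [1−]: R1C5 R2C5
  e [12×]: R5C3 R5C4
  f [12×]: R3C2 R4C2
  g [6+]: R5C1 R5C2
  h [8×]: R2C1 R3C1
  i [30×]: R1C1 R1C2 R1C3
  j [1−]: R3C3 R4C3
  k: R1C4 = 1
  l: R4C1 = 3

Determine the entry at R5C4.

K is a freebie, leaving R1C4 = 1.
Column 4 already has 1, leaving R3C4 = 5.
Row 3 already has 5, leaving R3C5 = 1.
Cage l is given; hence R4C1 = 3.
3 is placed in row 4, leaving R4C2 = 4.
Row 4 already has 4, which forces R4C4 = 2.
Row 4 already has 4, so R4C5 = 5.
Column 4 now contains 5, leaving R2C4 = 4.
Column 2 already has 4, which forces R3C2 = 3.
Cage j's pair has difference 1, leaving R3C3 = 2.
5 is placed in row 4, leaving R4C3 = 1.
Column 4 now contains 4; hence R5C4 = 3.
Cage a needs product 20; hence R5C5 = 2.
The 3 cells of cage i must have product 30, so R1C3 = 3.
Cage d's pair has difference 1, leaving R1C5 = 4.
4 is placed in row 2; hence R2C1 = 2.
Cage b needs product 20, leaving R2C2 = 1.
1 is placed in column 3, which forces R2C3 = 5.
2 is placed in column 5, so R2C5 = 3.
2 is placed in row 3, leaving R3C1 = 4.
Column 2 already has 1, which forces R5C2 = 5.
Row 5 now contains 3, which forces R5C3 = 4.
Column 1 already has 2, so R1C1 = 5.
5 is placed in column 2, leaving R1C2 = 2.
Row 5 already has 5; hence R5C1 = 1.
Completed grid: 5 2 3 1 4 / 2 1 5 4 3 / 4 3 2 5 1 / 3 4 1 2 5 / 1 5 4 3 2.

3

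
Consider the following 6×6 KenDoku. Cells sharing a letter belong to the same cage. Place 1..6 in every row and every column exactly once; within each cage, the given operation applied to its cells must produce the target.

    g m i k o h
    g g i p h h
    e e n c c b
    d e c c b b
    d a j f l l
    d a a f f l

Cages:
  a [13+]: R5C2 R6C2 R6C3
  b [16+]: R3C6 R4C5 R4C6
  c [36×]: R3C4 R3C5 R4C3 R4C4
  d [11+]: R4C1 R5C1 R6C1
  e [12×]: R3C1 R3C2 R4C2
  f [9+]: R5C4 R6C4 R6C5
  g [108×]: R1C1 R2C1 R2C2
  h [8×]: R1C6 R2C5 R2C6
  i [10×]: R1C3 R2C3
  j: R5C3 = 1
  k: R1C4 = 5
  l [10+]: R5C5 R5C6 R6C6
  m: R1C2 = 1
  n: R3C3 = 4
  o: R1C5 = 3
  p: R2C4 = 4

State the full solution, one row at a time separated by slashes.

6 1 2 5 3 4 / 3 6 5 4 1 2 / 1 3 4 6 2 5 / 2 4 3 1 5 6 / 4 5 1 2 6 3 / 5 2 6 3 4 1

Cage g has product 108; hence R1C1 = 6.
Cage m is given, leaving R1C2 = 1.
K is a freebie, so R1C4 = 5.
O is a freebie, leaving R1C5 = 3.
Cage g needs product 108, leaving R2C1 = 3.
Cage g has product 108, so R2C2 = 6.
Cage p is given; hence R2C4 = 4.
Cage n is given; hence R3C3 = 4.
Cage j is given, so R5C3 = 1.
5 is placed in row 1; hence R1C3 = 2.
Cage h needs product 8; hence R1C6 = 4.
Cage i needs two cells with product 10, leaving R2C3 = 5.
Cage e needs product 12, leaving R3C2 = 3.
Column 6 already has 4, so R4C6 = 6.
5 is placed in column 3, which forces R6C3 = 6.
Column 6 already has 6, which forces R3C6 = 5.
Row 4 already has 6, leaving R4C3 = 3.
Row 4 already has 6, leaving R4C5 = 5.
The 3 cells of cage l must have sum 10, which forces R5C5 = 6.
Cage l has sum 10, which forces R5C6 = 3.
Cage l needs sum 10; hence R6C6 = 1.
Cage h has product 8, leaving R2C5 = 1.
Column 6 now contains 1, which forces R2C6 = 2.
Cage c needs product 36, leaving R3C4 = 6.
Column 5 now contains 1, which forces R3C5 = 2.
Row 5 now contains 3, which forces R5C4 = 2.
Cage f needs sum 9; hence R6C4 = 3.
Cage f needs sum 9, which forces R6C5 = 4.
Row 3 already has 2, which forces R3C1 = 1.
Cage e has product 12, leaving R4C2 = 4.
2 is placed in column 4, so R4C4 = 1.
Row 5 already has 2; hence R5C2 = 5.
Cage a needs sum 13; hence R6C2 = 2.
4 is placed in row 4; hence R4C1 = 2.
5 is placed in row 5; hence R5C1 = 4.
Row 6 already has 2; hence R6C1 = 5.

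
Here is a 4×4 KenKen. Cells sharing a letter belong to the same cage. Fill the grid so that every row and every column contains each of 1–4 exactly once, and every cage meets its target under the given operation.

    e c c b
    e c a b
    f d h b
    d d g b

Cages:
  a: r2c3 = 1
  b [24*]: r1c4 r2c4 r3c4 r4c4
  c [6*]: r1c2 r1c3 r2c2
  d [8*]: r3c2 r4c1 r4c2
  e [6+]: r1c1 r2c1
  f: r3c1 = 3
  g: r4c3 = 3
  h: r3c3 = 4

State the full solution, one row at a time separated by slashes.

4 1 2 3 / 2 3 1 4 / 3 2 4 1 / 1 4 3 2

Cage a is given; hence r2c3 = 1.
F is a freebie; hence r3c1 = 3.
Cage h is a single given cell, which forces r3c3 = 4.
Cage g is given; hence r4c3 = 3.
The 3 cells of cage c must have product 6, so r1c2 = 1.
3 is placed in column 3; hence r1c3 = 2.
Cage c needs product 6, leaving r2c2 = 3.
Column 2 already has 1; hence r3c2 = 2.
Row 3 now contains 2; hence r3c4 = 1.
Column 2 already has 2, which forces r4c2 = 4.
Row 4 already has 4, leaving r4c4 = 2.
2 is placed in row 1, so r1c1 = 4.
The 4 cells of cage b must have product 24; hence r1c4 = 3.
Cage e's pair has sum 6, which forces r2c1 = 2.
Column 4 already has 2, leaving r2c4 = 4.
Row 4 now contains 2, leaving r4c1 = 1.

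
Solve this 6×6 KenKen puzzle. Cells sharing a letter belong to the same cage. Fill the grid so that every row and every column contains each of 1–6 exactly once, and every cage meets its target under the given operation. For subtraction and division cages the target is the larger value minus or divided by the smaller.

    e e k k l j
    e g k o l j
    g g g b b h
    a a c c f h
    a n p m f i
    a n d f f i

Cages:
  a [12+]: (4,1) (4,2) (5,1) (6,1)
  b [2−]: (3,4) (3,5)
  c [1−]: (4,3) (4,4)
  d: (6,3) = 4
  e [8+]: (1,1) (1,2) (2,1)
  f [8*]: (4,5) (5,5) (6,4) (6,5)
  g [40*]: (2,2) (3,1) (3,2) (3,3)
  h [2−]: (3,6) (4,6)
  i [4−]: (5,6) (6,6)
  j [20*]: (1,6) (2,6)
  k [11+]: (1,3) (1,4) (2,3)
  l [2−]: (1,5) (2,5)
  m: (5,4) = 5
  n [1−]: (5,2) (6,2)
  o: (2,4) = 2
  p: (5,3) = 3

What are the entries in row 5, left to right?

4 6 3 5 1 2

Cage o is a single given cell; hence (2,4) = 2.
Cage p is a single given cell, which forces (5,3) = 3.
M is a freebie, so (5,4) = 5.
D is a freebie, leaving (6,3) = 4.
Cage f has product 8, which forces (6,4) = 1.
Row 6 now contains 4, which forces (6,5) = 2.
The two cells of cage i must have difference 4, which forces (5,6) = 2.
{4, 5} are confined to (1,6) and (2,6) in column 6, so (6,6) = 6.
The only place for 6 in row 2 is (2,3).
Row 1 needs a 6, and only (1,1) is open for it.
Cage e has sum 8, which forces (1,2) = 1.
Row 1 already has 1, leaving (1,3) = 2.
Cage e needs sum 8; hence (2,1) = 1.
2 is placed in column 3, which forces (4,3) = 5.
1 is placed in column 1, so (5,1) = 4.
Row 5 already has 4; hence (5,2) = 6.
Row 5 already has 4, so (5,5) = 1.
Cage k needs sum 11; hence (1,4) = 3.
Row 1 now contains 3, which forces (1,5) = 5.
5 is placed in row 1, leaving (1,6) = 4.
Column 5 already has 5, leaving (2,5) = 3.
Column 6 now contains 4, so (2,6) = 5.
Column 3 now contains 5, which forces (3,3) = 1.
Column 4 now contains 3, which forces (3,4) = 4.
Column 5 already has 5, so (3,5) = 6.
1 is placed in row 3, which forces (3,6) = 3.
Column 1 now contains 4; hence (4,1) = 2.
The 4 cells of cage a must have sum 12, which forces (4,2) = 3.
Column 4 already has 4; hence (4,4) = 6.
Column 5 already has 1, so (4,5) = 4.
3 is placed in column 6, so (4,6) = 1.
The 4 cells of cage a must have sum 12, which forces (6,1) = 3.
Cage n's pair has difference 1, leaving (6,2) = 5.
Row 2 already has 5, so (2,2) = 4.
Column 1 already has 2, leaving (3,1) = 5.
Column 2 now contains 5; hence (3,2) = 2.
Filled in: 6 1 2 3 5 4 / 1 4 6 2 3 5 / 5 2 1 4 6 3 / 2 3 5 6 4 1 / 4 6 3 5 1 2 / 3 5 4 1 2 6.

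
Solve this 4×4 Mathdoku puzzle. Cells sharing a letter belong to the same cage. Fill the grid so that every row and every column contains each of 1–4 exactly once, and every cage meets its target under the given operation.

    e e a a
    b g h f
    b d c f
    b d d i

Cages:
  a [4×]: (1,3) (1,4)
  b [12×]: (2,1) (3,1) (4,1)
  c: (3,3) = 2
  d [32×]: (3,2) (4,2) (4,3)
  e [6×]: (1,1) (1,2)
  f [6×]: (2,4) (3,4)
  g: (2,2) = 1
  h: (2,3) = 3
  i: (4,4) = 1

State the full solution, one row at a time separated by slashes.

Cage g is given, so (2,2) = 1.
H is a freebie, which forces (2,3) = 3.
3 is placed in row 2, which forces (2,4) = 2.
The 3 cells of cage d must have product 32, so (3,2) = 4.
Cage c is a single given cell, so (3,3) = 2.
2 is placed in column 4, which forces (3,4) = 3.
The 3 cells of cage d must have product 32, so (4,2) = 2.
Cage d has product 32; hence (4,3) = 4.
Cage i is given, so (4,4) = 1.
The two cells of cage e must have product 6; hence (1,1) = 2.
2 is placed in column 2, leaving (1,2) = 3.
Column 3 already has 4; hence (1,3) = 1.
Column 4 already has 1, so (1,4) = 4.
3 is placed in row 2, leaving (2,1) = 4.
Row 3 now contains 3, which forces (3,1) = 1.
1 is placed in row 4; hence (4,1) = 3.

2 3 1 4 / 4 1 3 2 / 1 4 2 3 / 3 2 4 1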